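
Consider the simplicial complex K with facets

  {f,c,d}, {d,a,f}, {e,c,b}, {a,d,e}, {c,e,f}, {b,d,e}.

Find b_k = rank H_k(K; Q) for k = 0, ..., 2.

We work with the vertex ordering a < b < c < d < e < f. The simplices of K, each written with vertices in increasing order, are:

  0-simplices (6): a, b, c, d, e, f
  1-simplices (12): ad, ae, af, bc, bd, be, cd, ce, cf, de, df, ef
  2-simplices (6): ade, adf, bce, bde, cdf, cef

so the chain groups are C_0 ≅ Z^6, C_1 ≅ Z^12, C_2 ≅ Z^6.

Boundary ∂_1: C_1 → C_0 is given by ∂[p,q] = [q] − [p]. For instance
  ∂ad = d − a.
The resulting 6×12 matrix has rank 5, and its Smith normal form has invariant factors (1,1,1,1,1).

The boundary map ∂_2: C_2 → C_1 maps a triangle to the signed sum of its edges. For instance
  ∂bde = de − be + bd,
  ∂cdf = df − cf + cd.
As a 12×6 matrix over Z this has rank 6, with invariant factors (1,1,1,1,1,1).

Now H_k = ker ∂_k / im ∂_{k+1}, so:

  H_0: rank C_0 − rank ∂_1 = 6 − 5 = 1, and the invariant factors of ∂_1 are all 1, so H_0 ≅ Z.
  H_1: rank ker ∂_1 − rank ∂_2 = (12 − 5) − 6 = 1, and the invariant factors of ∂_2 are all 1, so H_1 ≅ Z.
  H_2: rank ker ∂_2 − rank ∂_3 = (6 − 6) − 0 = 0, and there is no ∂_3, so H_2 ≅ 0.

(K is a triangulation of the cylinder S^1 x I.)

Hence the Betti numbers are b_0 = 1, b_1 = 1, b_2 = 0.

b_0 = 1, b_1 = 1, b_2 = 0.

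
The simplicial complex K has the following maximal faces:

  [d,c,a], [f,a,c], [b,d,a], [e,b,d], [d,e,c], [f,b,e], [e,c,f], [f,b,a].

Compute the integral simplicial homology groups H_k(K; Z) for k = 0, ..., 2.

H_0 ≅ Z,  H_1 = 0,  H_2 ≅ Z.

Fix the vertex order a < b < c < d < e < f and write every simplex with vertices in increasing order. Then dim K = 2 and the simplices of K are:

  0-simplices (6): a, b, c, d, e, f
  1-simplices (12): ab, ac, ad, af, bd, be, bf, cd, ce, cf, de, ef
  2-simplices (8): abd, abf, acd, acf, bde, bef, cde, cef

giving chain groups C_0 ≅ Z^6, C_1 ≅ Z^12, C_2 ≅ Z^8.

∂_1: C_1 → C_0 sends each edge [p,q] (with p < q) to q − p.
The resulting 6×12 matrix has rank 5, and its Smith normal form has invariant factors (1,1,1,1,1).

The boundary map ∂_2: C_2 → C_1 sends each 2-simplex [p,q,r] to [q,r] − [p,r] + [p,q]. For instance
  ∂abd = bd − ad + ab,
  ∂acf = cf − af + ac.
As a 12×8 matrix over Z this has rank 7, with invariant factors (1,1,1,1,1,1,1).

Now H_k = ker ∂_k / im ∂_{k+1}, so:

  H_0: rank C_0 − rank ∂_1 = 6 − 5 = 1, and the invariant factors of ∂_1 are all 1, so H_0 ≅ Z.
  H_1: rank ker ∂_1 − rank ∂_2 = (12 − 5) − 7 = 0, and the invariant factors of ∂_2 are all 1, so H_1 ≅ 0.
  H_2: rank ker ∂_2 − rank ∂_3 = (8 − 7) − 0 = 1, and there is no ∂_3, so H_2 ≅ Z.

(K is a triangulation of the 2-sphere S^2.)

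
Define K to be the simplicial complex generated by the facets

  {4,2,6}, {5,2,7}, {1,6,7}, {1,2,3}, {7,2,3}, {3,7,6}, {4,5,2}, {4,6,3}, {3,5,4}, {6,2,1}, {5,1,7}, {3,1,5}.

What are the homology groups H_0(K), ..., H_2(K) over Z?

Fix the vertex order 1 < 2 < 3 < 4 < 5 < 6 < 7 and write every simplex with vertices in increasing order. Then dim K = 2 and the simplices of K are:

  0-simplices (7): [1], [2], [3], [4], [5], [6], [7]
  1-simplices (18): [1,2], [1,3], [1,5], [1,6], [1,7], [2,3], [2,4], [2,5], [2,6], [2,7], [3,4], [3,5], [3,6], [3,7], [4,5], [4,6], [5,7], [6,7]
  2-simplices (12): [1,2,3], [1,2,6], [1,3,5], [1,5,7], [1,6,7], [2,3,7], [2,4,5], [2,4,6], [2,5,7], [3,4,5], [3,4,6], [3,6,7]

Hence C_0 ≅ Z^7, C_1 ≅ Z^18, C_2 ≅ Z^12.

∂_1: C_1 → C_0 maps an edge to its endpoints' difference, ∂[p,q] = q − p. For instance
  ∂[3,6] = [6] − [3].
The resulting 7×18 matrix has rank 6, and its Smith normal form has invariant factors (1,1,1,1,1,1).

Boundary ∂_2: C_2 → C_1 maps a triangle to the signed sum of its edges. For instance
  ∂[3,4,6] = [4,6] − [3,6] + [3,4],
  ∂[1,2,3] = [2,3] − [1,3] + [1,2].
This gives a 18×12 integer matrix of rank 12; reducing to Smith normal form yields diagonal entries (1,1,1,1,1,1,1,1,1,1,1,2).

Reading off H_k = ker ∂_k / im ∂_{k+1}:

  H_0: rank C_0 − rank ∂_1 = 7 − 6 = 1, and the invariant factors of ∂_1 are all 1, so H_0 = Z.
  H_1: rank ker ∂_1 − rank ∂_2 = (18 − 6) − 12 = 0, and ∂_2 has invariant factor 2 > 1, so H_1 = Z/2.
  H_2: rank ker ∂_2 − rank ∂_3 = (12 − 12) − 0 = 0, and there is no ∂_3, so H_2 = 0.

(K is a triangulation of the real projective plane RP^2.)

H_0 = Z,  H_1 = Z/2,  H_2 = 0.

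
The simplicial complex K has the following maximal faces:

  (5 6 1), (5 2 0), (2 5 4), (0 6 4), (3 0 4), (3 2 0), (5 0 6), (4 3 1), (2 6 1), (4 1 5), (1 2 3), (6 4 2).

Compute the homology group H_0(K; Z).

H_0 ≅ Z.

Order the vertices as 0 < 1 < 2 < 3 < 4 < 5 < 6. Listing each simplex with vertices in this order, K has dimension 2 with simplices:

  0-simplices (7): [0], [1], [2], [3], [4], [5], [6]
  1-simplices (18): [0,2], [0,3], [0,4], [0,5], [0,6], [1,2], [1,3], [1,4], [1,5], [1,6], [2,3], [2,4], [2,5], [2,6], [3,4], [4,5], [4,6], [5,6]
  2-simplices (12): [0,2,3], [0,2,5], [0,3,4], [0,4,6], [0,5,6], [1,2,3], [1,2,6], [1,3,4], [1,4,5], [1,5,6], [2,4,5], [2,4,6]

Hence C_0 ≅ Z^7, C_1 ≅ Z^18, C_2 ≅ Z^12.

The boundary map ∂_1: C_1 → C_0 is given by ∂[p,q] = [q] − [p].
As a 7×18 matrix over Z this has rank 6, with invariant factors (1,1,1,1,1,1).

Boundary ∂_2: C_2 → C_1 sends each 2-simplex [p,q,r] to [q,r] − [p,r] + [p,q]. For instance
  ∂[0,5,6] = [5,6] − [0,6] + [0,5],
  ∂[1,2,6] = [2,6] − [1,6] + [1,2].
This gives a 18×12 integer matrix of rank 12; reducing to Smith normal form yields diagonal entries (1,1,1,1,1,1,1,1,1,1,1,2).

Computing H_k = (kernel of ∂_k) / (image of ∂_{k+1}):

  H_0: rank C_0 − rank ∂_1 = 7 − 6 = 1, and the invariant factors of ∂_1 are all 1, so H_0 = Z.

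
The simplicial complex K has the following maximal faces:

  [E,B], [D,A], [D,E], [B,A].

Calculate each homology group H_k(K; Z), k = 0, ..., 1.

H_0 = Z,  H_1 = Z.

Take the total order A < B < D < E on the vertex set. Then K (dimension 1) consists of the simplices:

  0-simplices (4): A, B, D, E
  1-simplices (4): AB, AD, BE, DE

so the chain groups are C_0 ≅ Z^4, C_1 ≅ Z^4.

The boundary map ∂_1: C_1 → C_0 is given by ∂[p,q] = [q] − [p]. For instance
  ∂AB = B − A.
The resulting 4×4 matrix has rank 3, and its Smith normal form has invariant factors (1,1,1).

From H_k ≅ ker(∂_k) / im(∂_{k+1}) we obtain:

  H_0: rank C_0 − rank ∂_1 = 4 − 3 = 1, and the invariant factors of ∂_1 are all 1, so H_0 = Z.
  H_1: rank ker ∂_1 − rank ∂_2 = (4 − 3) − 0 = 1, and there is no ∂_2, so H_1 = Z.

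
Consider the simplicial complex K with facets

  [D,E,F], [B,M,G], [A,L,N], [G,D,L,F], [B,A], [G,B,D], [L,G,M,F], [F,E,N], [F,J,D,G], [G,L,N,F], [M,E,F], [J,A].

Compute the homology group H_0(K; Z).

H_0 = Z.

We work with the vertex ordering A < B < D < E < F < G < J < L < M < N. The simplices of K, each written with vertices in increasing order, are:

  0-simplices (10): A, B, D, E, F, G, J, L, M, N
  1-simplices (26): AB, AJ, AL, AN, BD, BG, BM, DE, DF, DG, DJ, DL, EF, EM, EN, FG, FJ, FL, FM, FN, GJ, GL, GM, GN, LM, LN
  2-simplices (19): ALN, BDG, BGM, DEF, DFG, DFJ, DFL, DGJ, DGL, EFM, EFN, FGJ, FGL, FGM, FGN, FLM, FLN, GLM, GLN
  3-simplices (4): DFGJ, DFGL, FGLM, FGLN

Hence C_0 ≅ Z^10, C_1 ≅ Z^26, C_2 ≅ Z^19, C_3 ≅ Z^4.

The boundary map ∂_1: C_1 → C_0 sends each edge [p,q] (with p < q) to q − p.
As a 10×26 matrix over Z this has rank 9, with invariant factors (1,1,1,1,1,1,1,1,1).

The boundary map ∂_2: C_2 → C_1 acts by ∂[p,q,r] = [q,r] − [p,r] + [p,q]. For instance
  ∂FGM = GM − FM + FG,
  ∂FLN = LN − FN + FL.
This gives a 26×19 integer matrix of rank 15; reducing to Smith normal form yields diagonal entries (1,1,1,1,1,1,1,1,1,1,1,1,1,1,1).

∂_3: C_3 → C_2 sends each 3-simplex σ to the alternating sum Σ_i (−1)^i (σ with its i-th vertex removed). For instance
  ∂FGLM = GLM − FLM + FGM − FGL,
  ∂FGLN = GLN − FLN + FGN − FGL.
As a 19×4 matrix over Z this has rank 4, with invariant factors (1,1,1,1).

From H_k ≅ ker(∂_k) / im(∂_{k+1}) we obtain:

  H_0: rank C_0 − rank ∂_1 = 10 − 9 = 1, and the invariant factors of ∂_1 are all 1, so H_0 ≅ Z.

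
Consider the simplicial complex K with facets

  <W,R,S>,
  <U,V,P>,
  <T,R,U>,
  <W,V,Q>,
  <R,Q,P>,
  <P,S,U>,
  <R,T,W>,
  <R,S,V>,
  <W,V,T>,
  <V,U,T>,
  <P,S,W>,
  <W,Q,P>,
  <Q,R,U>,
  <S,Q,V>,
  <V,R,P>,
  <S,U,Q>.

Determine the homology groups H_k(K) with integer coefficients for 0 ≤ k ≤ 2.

H_0 = Z,  H_1 = Z^2,  H_2 = Z.

K has 8 vertices, 24 edges, 16 triangles.
rank ∂_0 = 0, rank ∂_1 = 7 ⇒ b_0 = 8 − 0 − 7 = 1; all invariant factors of ∂_1 are 1 so no torsion. So H_0 = Z.
rank ∂_1 = 7, rank ∂_2 = 15 ⇒ b_1 = 24 − 7 − 15 = 2; all invariant factors of ∂_2 are 1 so no torsion. So H_1 = Z^2.
rank ∂_2 = 15, rank ∂_3 = 0 ⇒ b_2 = 16 − 15 − 0 = 1. So H_2 = Z.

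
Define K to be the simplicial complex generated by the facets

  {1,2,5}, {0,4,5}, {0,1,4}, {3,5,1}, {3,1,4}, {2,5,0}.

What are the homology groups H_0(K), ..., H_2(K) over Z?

H_0 = Z,  H_1 = Z,  H_2 = 0.

Fix the vertex order 0 < 1 < 2 < 3 < 4 < 5 and write every simplex with vertices in increasing order. Then dim K = 2 and the simplices of K are:

  0-simplices (6): [0], [1], [2], [3], [4], [5]
  1-simplices (12): [0,1], [0,2], [0,4], [0,5], [1,2], [1,3], [1,4], [1,5], [2,5], [3,4], [3,5], [4,5]
  2-simplices (6): [0,1,4], [0,2,5], [0,4,5], [1,2,5], [1,3,4], [1,3,5]

so the chain groups are C_0 ≅ Z^6, C_1 ≅ Z^12, C_2 ≅ Z^6.

∂_1: C_1 → C_0 sends each edge [p,q] (with p < q) to q − p. For instance
  ∂[3,5] = [5] − [3].
The resulting 6×12 matrix has rank 5, and its Smith normal form has invariant factors (1,1,1,1,1).

The boundary map ∂_2: C_2 → C_1 sends each 2-simplex [p,q,r] to [q,r] − [p,r] + [p,q]. For instance
  ∂[1,3,5] = [3,5] − [1,5] + [1,3],
  ∂[0,2,5] = [2,5] − [0,5] + [0,2].
This gives a 12×6 integer matrix of rank 6; reducing to Smith normal form yields diagonal entries (1,1,1,1,1,1).

Reading off H_k = ker ∂_k / im ∂_{k+1}:

  H_0: rank C_0 − rank ∂_1 = 6 − 5 = 1, and the invariant factors of ∂_1 are all 1, so H_0 = Z.
  H_1: rank ker ∂_1 − rank ∂_2 = (12 − 5) − 6 = 1, and the invariant factors of ∂_2 are all 1, so H_1 = Z.
  H_2: rank ker ∂_2 − rank ∂_3 = (6 − 6) − 0 = 0, and there is no ∂_3, so H_2 = 0.

As a check, the Euler characteristic is 6 − 12 + 6 = 0, which agrees with 1 − 1 + 0 = 0.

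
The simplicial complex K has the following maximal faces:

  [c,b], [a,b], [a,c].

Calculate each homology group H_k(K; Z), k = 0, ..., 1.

K has 3 vertices, 3 edges.
rank ∂_0 = 0, rank ∂_1 = 2 ⇒ b_0 = 3 − 0 − 2 = 1; all invariant factors of ∂_1 are 1 so no torsion. So H_0 = Z.
rank ∂_1 = 2, rank ∂_2 = 0 ⇒ b_1 = 3 − 2 − 0 = 1. So H_1 = Z.

H_0 ≅ Z,  H_1 ≅ Z.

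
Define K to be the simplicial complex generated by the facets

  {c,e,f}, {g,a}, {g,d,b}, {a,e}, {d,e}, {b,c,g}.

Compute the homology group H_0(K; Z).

H_0 = Z.

K has 7 vertices, 11 edges, 3 triangles.
rank ∂_0 = 0, rank ∂_1 = 6 ⇒ b_0 = 7 − 0 − 6 = 1; all invariant factors of ∂_1 are 1 so no torsion. So H_0 ≅ Z.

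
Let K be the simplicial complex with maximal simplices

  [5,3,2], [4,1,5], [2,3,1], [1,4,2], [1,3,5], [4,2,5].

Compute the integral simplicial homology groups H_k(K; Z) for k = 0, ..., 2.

H_0 ≅ Z,  H_1 = 0,  H_2 ≅ Z.

K has 5 vertices, 9 edges, 6 triangles.
rank ∂_0 = 0, rank ∂_1 = 4 ⇒ b_0 = 5 − 0 − 4 = 1; all invariant factors of ∂_1 are 1 so no torsion. So H_0 ≅ Z.
rank ∂_1 = 4, rank ∂_2 = 5 ⇒ b_1 = 9 − 4 − 5 = 0; all invariant factors of ∂_2 are 1 so no torsion. So H_1 ≅ 0.
rank ∂_2 = 5, rank ∂_3 = 0 ⇒ b_2 = 6 − 5 − 0 = 1. So H_2 ≅ Z.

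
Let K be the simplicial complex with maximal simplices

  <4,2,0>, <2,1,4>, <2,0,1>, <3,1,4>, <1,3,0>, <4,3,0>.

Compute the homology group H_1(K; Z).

H_1 = 0.

We work with the vertex ordering 0 < 1 < 2 < 3 < 4. The simplices of K, each written with vertices in increasing order, are:

  0-simplices (5): [0], [1], [2], [3], [4]
  1-simplices (9): [0,1], [0,2], [0,3], [0,4], [1,2], [1,3], [1,4], [2,4], [3,4]
  2-simplices (6): [0,1,2], [0,1,3], [0,2,4], [0,3,4], [1,2,4], [1,3,4]

giving chain groups C_0 ≅ Z^5, C_1 ≅ Z^9, C_2 ≅ Z^6.

The boundary map ∂_1: C_1 → C_0 is given by ∂[p,q] = [q] − [p].
As a 5×9 matrix over Z this has rank 4, with invariant factors (1,1,1,1).

∂_2: C_2 → C_1 acts by ∂[p,q,r] = [q,r] − [p,r] + [p,q]. For instance
  ∂[1,2,4] = [2,4] − [1,4] + [1,2],
  ∂[0,1,3] = [1,3] − [0,3] + [0,1].
This gives a 9×6 integer matrix of rank 5; reducing to Smith normal form yields diagonal entries (1,1,1,1,1).

Computing H_k = (kernel of ∂_k) / (image of ∂_{k+1}):

  H_1: rank ker ∂_1 − rank ∂_2 = (9 − 4) − 5 = 0, and the invariant factors of ∂_2 are all 1, so H_1 ≅ 0.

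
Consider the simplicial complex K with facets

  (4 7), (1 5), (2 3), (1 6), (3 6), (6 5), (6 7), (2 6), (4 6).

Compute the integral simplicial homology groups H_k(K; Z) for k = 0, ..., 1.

H_0 ≅ Z,  H_1 ≅ Z^3.

Order the vertices as 1 < 2 < 3 < 4 < 5 < 6 < 7. Listing each simplex with vertices in this order, K has dimension 1 with simplices:

  0-simplices (7): [1], [2], [3], [4], [5], [6], [7]
  1-simplices (9): [1,5], [1,6], [2,3], [2,6], [3,6], [4,6], [4,7], [5,6], [6,7]

giving chain groups C_0 ≅ Z^7, C_1 ≅ Z^9.

∂_1: C_1 → C_0 sends each edge [p,q] (with p < q) to q − p. For instance
  ∂[5,6] = [6] − [5].
The resulting 7×9 matrix has rank 6, and its Smith normal form has invariant factors (1,1,1,1,1,1).

Now H_k = ker ∂_k / im ∂_{k+1}, so:

  H_0: rank C_0 − rank ∂_1 = 7 − 6 = 1, and the invariant factors of ∂_1 are all 1, so H_0 ≅ Z.
  H_1: rank ker ∂_1 − rank ∂_2 = (9 − 6) − 0 = 3, and there is no ∂_2, so H_1 ≅ Z^3.

(K is a triangulation of a wedge of 3 circles.)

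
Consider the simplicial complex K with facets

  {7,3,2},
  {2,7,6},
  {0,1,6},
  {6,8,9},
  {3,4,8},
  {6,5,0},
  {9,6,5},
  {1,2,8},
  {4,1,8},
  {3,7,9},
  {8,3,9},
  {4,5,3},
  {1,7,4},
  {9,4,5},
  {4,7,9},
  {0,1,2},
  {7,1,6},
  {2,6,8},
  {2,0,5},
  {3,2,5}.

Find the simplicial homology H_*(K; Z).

Fix the vertex order 0 < 1 < 2 < 3 < 4 < 5 < 6 < 7 < 8 < 9 and write every simplex with vertices in increasing order. Then dim K = 2 and the simplices of K are:

  0-simplices (10): [0], [1], [2], [3], [4], [5], [6], [7], [8], [9]
  1-simplices (30): (30 of them)
  2-simplices (20): (20 of them)

giving chain groups C_0 ≅ Z^10, C_1 ≅ Z^30, C_2 ≅ Z^20.

The boundary map ∂_1: C_1 → C_0 is given by ∂[p,q] = [q] − [p]. For instance
  ∂[4,5] = [5] − [4].
The resulting 10×30 matrix has rank 9, and its Smith normal form has invariant factors (1,1,1,1,1,1,1,1,1).

The boundary map ∂_2: C_2 → C_1 sends each 2-simplex [p,q,r] to [q,r] − [p,r] + [p,q]. For instance
  ∂[2,6,8] = [6,8] − [2,8] + [2,6],
  ∂[5,6,9] = [6,9] − [5,9] + [5,6].
The resulting 30×20 matrix has rank 20, and its Smith normal form has invariant factors (1,1,1,1,1,1,1,1,1,1,1,1,1,1,1,1,1,1,1,2).

Reading off H_k = ker ∂_k / im ∂_{k+1}:

  H_0: rank C_0 − rank ∂_1 = 10 − 9 = 1, and the invariant factors of ∂_1 are all 1, so H_0 = Z.
  H_1: rank ker ∂_1 − rank ∂_2 = (30 − 9) − 20 = 1, and ∂_2 has invariant factor 2 > 1, so H_1 = Z ⊕ Z/2.
  H_2: rank ker ∂_2 − rank ∂_3 = (20 − 20) − 0 = 0, and there is no ∂_3, so H_2 = 0.

(K is a triangulation of the Klein bottle.)

H_0 = Z,  H_1 = Z ⊕ Z/2,  H_2 = 0.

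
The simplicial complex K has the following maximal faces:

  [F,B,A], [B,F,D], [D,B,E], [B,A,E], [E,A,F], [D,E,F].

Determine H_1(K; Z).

Fix the vertex order A < B < D < E < F and write every simplex with vertices in increasing order. Then dim K = 2 and the simplices of K are:

  0-simplices (5): A, B, D, E, F
  1-simplices (9): AB, AE, AF, BD, BE, BF, DE, DF, EF
  2-simplices (6): ABE, ABF, AEF, BDE, BDF, DEF

so the chain groups are C_0 ≅ Z^5, C_1 ≅ Z^9, C_2 ≅ Z^6.

∂_1: C_1 → C_0 sends each edge [p,q] (with p < q) to q − p.
As a 5×9 matrix over Z this has rank 4, with invariant factors (1,1,1,1).

The boundary map ∂_2: C_2 → C_1 maps a triangle to the signed sum of its edges. For instance
  ∂AEF = EF − AF + AE,
  ∂BDE = DE − BE + BD.
This gives a 9×6 integer matrix of rank 5; reducing to Smith normal form yields diagonal entries (1,1,1,1,1).

From H_k ≅ ker(∂_k) / im(∂_{k+1}) we obtain:

  H_1: rank ker ∂_1 − rank ∂_2 = (9 − 4) − 5 = 0, and the invariant factors of ∂_2 are all 1, so H_1 = 0.

H_1 = 0.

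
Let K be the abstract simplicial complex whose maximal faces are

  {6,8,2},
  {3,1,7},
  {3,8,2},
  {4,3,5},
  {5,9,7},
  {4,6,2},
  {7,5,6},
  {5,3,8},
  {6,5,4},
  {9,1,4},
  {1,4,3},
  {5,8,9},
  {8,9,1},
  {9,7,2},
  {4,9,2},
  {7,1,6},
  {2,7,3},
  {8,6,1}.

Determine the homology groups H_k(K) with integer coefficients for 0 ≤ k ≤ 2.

Fix the vertex order 1 < 2 < 3 < 4 < 5 < 6 < 7 < 8 < 9 and write every simplex with vertices in increasing order. Then dim K = 2 and the simplices of K are:

  0-simplices (9): [1], [2], [3], [4], [5], [6], [7], [8], [9]
  1-simplices (27): (27 of them)
  2-simplices (18): [1,3,4], [1,3,7], [1,4,9], [1,6,7], [1,6,8], [1,8,9], [2,3,7], [2,3,8], [2,4,6], [2,4,9], [2,6,8], [2,7,9], [3,4,5], [3,5,8], [4,5,6], [5,6,7], [5,7,9], [5,8,9]

giving chain groups C_0 ≅ Z^9, C_1 ≅ Z^27, C_2 ≅ Z^18.

∂_1: C_1 → C_0 maps an edge to its endpoints' difference, ∂[p,q] = q − p. For instance
  ∂[3,8] = [8] − [3].
As a 9×27 matrix over Z this has rank 8, with invariant factors (1,1,1,1,1,1,1,1).

Boundary ∂_2: C_2 → C_1 sends each 2-simplex [p,q,r] to [q,r] − [p,r] + [p,q]. For instance
  ∂[1,4,9] = [4,9] − [1,9] + [1,4],
  ∂[2,4,9] = [4,9] − [2,9] + [2,4].
The 27×18 boundary matrix has rank 17 and Smith normal form diag(1,1,1,1,1,1,1,1,1,1,1,1,1,1,1,1,1).

From H_k ≅ ker(∂_k) / im(∂_{k+1}) we obtain:

  H_0: rank C_0 − rank ∂_1 = 9 − 8 = 1, and the invariant factors of ∂_1 are all 1, so H_0 ≅ Z.
  H_1: rank ker ∂_1 − rank ∂_2 = (27 − 8) − 17 = 2, and the invariant factors of ∂_2 are all 1, so H_1 ≅ Z^2.
  H_2: rank ker ∂_2 − rank ∂_3 = (18 − 17) − 0 = 1, and there is no ∂_3, so H_2 ≅ Z.

As a check, the Euler characteristic is 9 − 27 + 18 = 0, which agrees with 1 − 2 + 1 = 0.

H_0 ≅ Z,  H_1 ≅ Z^2,  H_2 ≅ Z.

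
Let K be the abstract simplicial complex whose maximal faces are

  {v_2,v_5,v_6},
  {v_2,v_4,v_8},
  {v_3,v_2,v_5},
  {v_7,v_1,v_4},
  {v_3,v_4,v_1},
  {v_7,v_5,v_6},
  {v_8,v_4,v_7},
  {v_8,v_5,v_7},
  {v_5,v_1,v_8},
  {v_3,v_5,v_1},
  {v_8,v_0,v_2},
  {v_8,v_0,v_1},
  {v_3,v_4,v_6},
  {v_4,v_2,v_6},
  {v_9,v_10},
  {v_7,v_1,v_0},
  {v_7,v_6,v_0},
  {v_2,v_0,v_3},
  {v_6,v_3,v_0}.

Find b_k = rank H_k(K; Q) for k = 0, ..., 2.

b_0 = 2, b_1 = 1, b_2 = 0.

Order the vertices as v_0 < v_1 < v_2 < v_3 < v_4 < v_5 < v_6 < v_7 < v_8 < v_9 < v_10. Listing each simplex with vertices in this order, K has dimension 2 with simplices:

  0-simplices (11): [v_0], [v_1], [v_2], [v_3], [v_4], [v_5], [v_6], [v_7], [v_8], [v_9], [v_10]
  1-simplices (28): (28 of them)
  2-simplices (18): (18 of them)

Hence C_0 ≅ Z^11, C_1 ≅ Z^28, C_2 ≅ Z^18.

Boundary ∂_1: C_1 → C_0 is given by ∂[p,q] = [q] − [p].
The resulting 11×28 matrix has rank 9, and its Smith normal form has invariant factors (1,1,1,1,1,1,1,1,1).

The boundary map ∂_2: C_2 → C_1 sends each 2-simplex [p,q,r] to [q,r] − [p,r] + [p,q]. For instance
  ∂[v_5,v_6,v_7] = [v_6,v_7] − [v_5,v_7] + [v_5,v_6],
  ∂[v_1,v_3,v_5] = [v_3,v_5] − [v_1,v_5] + [v_1,v_3].
This gives a 28×18 integer matrix of rank 18; reducing to Smith normal form yields diagonal entries (1,1,1,1,1,1,1,1,1,1,1,1,1,1,1,1,1,2).

From H_k ≅ ker(∂_k) / im(∂_{k+1}) we obtain:

  H_0: rank C_0 − rank ∂_1 = 11 − 9 = 2, and the invariant factors of ∂_1 are all 1, so H_0 = Z^2.
  H_1: rank ker ∂_1 − rank ∂_2 = (28 − 9) − 18 = 1, and ∂_2 has invariant factor 2 > 1, so H_1 = Z × Z/2.
  H_2: rank ker ∂_2 − rank ∂_3 = (18 − 18) − 0 = 0, and there is no ∂_3, so H_2 = 0.

Hence the Betti numbers are b_0 = 2, b_1 = 1, b_2 = 0.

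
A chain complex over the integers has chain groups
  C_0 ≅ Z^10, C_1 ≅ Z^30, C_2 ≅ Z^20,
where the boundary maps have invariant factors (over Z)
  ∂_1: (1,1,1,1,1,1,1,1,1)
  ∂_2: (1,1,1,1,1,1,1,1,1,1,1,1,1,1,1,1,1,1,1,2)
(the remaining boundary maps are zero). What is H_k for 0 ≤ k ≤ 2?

H_0 ≅ Z,  H_1 ≅ Z × Z/2,  H_2 = 0.

H_0: b_0 = 10 − 0 − 9 = 1; torsion from ∂_1 factors > 1: none. So H_0 ≅ Z.
H_1: b_1 = 30 − 9 − 20 = 1; torsion from ∂_2 factors > 1: [2]. So H_1 ≅ Z × Z/2.
H_2: b_2 = 20 − 20 − 0 = 0; torsion from ∂_3 factors > 1: none. So H_2 ≅ 0.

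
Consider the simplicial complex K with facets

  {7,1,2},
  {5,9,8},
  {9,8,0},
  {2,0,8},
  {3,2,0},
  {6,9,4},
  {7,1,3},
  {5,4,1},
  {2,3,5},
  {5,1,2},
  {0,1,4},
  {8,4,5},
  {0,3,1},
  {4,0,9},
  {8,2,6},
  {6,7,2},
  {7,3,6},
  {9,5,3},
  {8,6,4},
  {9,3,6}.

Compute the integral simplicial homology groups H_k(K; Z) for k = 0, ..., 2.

Take the total order 0 < 1 < 2 < 3 < 4 < 5 < 6 < 7 < 8 < 9 on the vertex set. Then K (dimension 2) consists of the simplices:

  0-simplices (10): [0], [1], [2], [3], [4], [5], [6], [7], [8], [9]
  1-simplices (30): (30 of them)
  2-simplices (20): (20 of them)

so the chain groups are C_0 ≅ Z^10, C_1 ≅ Z^30, C_2 ≅ Z^20.

Boundary ∂_1: C_1 → C_0 maps an edge to its endpoints' difference, ∂[p,q] = q − p. For instance
  ∂[1,3] = [3] − [1].
As a 10×30 matrix over Z this has rank 9, with invariant factors (1,1,1,1,1,1,1,1,1).

∂_2: C_2 → C_1 maps a triangle to the signed sum of its edges. For instance
  ∂[2,6,7] = [6,7] − [2,7] + [2,6],
  ∂[0,2,3] = [2,3] − [0,3] + [0,2].
The resulting 30×20 matrix has rank 20, and its Smith normal form has invariant factors (1,1,1,1,1,1,1,1,1,1,1,1,1,1,1,1,1,1,1,2).

From H_k ≅ ker(∂_k) / im(∂_{k+1}) we obtain:

  H_0: rank C_0 − rank ∂_1 = 10 − 9 = 1, and the invariant factors of ∂_1 are all 1, so H_0 ≅ Z.
  H_1: rank ker ∂_1 − rank ∂_2 = (30 − 9) − 20 = 1, and ∂_2 has invariant factor 2 > 1, so H_1 ≅ Z ⊕ Z/2Z.
  H_2: rank ker ∂_2 − rank ∂_3 = (20 − 20) − 0 = 0, and there is no ∂_3, so H_2 ≅ 0.

H_0 ≅ Z,  H_1 ≅ Z ⊕ Z/2Z,  H_2 = 0.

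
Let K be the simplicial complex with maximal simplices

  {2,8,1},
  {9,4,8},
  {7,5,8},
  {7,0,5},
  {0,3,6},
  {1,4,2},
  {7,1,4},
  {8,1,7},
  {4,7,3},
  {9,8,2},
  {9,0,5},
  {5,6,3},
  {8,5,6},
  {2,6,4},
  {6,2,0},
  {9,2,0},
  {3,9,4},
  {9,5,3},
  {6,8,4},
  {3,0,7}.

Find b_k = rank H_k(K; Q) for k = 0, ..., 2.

b_0 = 1, b_1 = 1, b_2 = 0.

Fix the vertex order 0 < 1 < 2 < 3 < 4 < 5 < 6 < 7 < 8 < 9 and write every simplex with vertices in increasing order. Then dim K = 2 and the simplices of K are:

  0-simplices (10): [0], [1], [2], [3], [4], [5], [6], [7], [8], [9]
  1-simplices (30): (30 of them)
  2-simplices (20): (20 of them)

Hence C_0 ≅ Z^10, C_1 ≅ Z^30, C_2 ≅ Z^20.

The boundary map ∂_1: C_1 → C_0 sends each edge [p,q] (with p < q) to q − p. For instance
  ∂[0,3] = [3] − [0].
This gives a 10×30 integer matrix of rank 9; reducing to Smith normal form yields diagonal entries (1,1,1,1,1,1,1,1,1).

Boundary ∂_2: C_2 → C_1 acts by ∂[p,q,r] = [q,r] − [p,r] + [p,q]. For instance
  ∂[5,6,8] = [6,8] − [5,8] + [5,6],
  ∂[3,5,6] = [5,6] − [3,6] + [3,5].
As a 30×20 matrix over Z this has rank 20, with invariant factors (1,1,1,1,1,1,1,1,1,1,1,1,1,1,1,1,1,1,1,2).

Computing H_k = (kernel of ∂_k) / (image of ∂_{k+1}):

  H_0: rank C_0 − rank ∂_1 = 10 − 9 = 1, and the invariant factors of ∂_1 are all 1, so H_0 = Z.
  H_1: rank ker ∂_1 − rank ∂_2 = (30 − 9) − 20 = 1, and ∂_2 has invariant factor 2 > 1, so H_1 = Z ⊕ Z_2.
  H_2: rank ker ∂_2 − rank ∂_3 = (20 − 20) − 0 = 0, and there is no ∂_3, so H_2 = 0.

Hence the Betti numbers are b_0 = 1, b_1 = 1, b_2 = 0.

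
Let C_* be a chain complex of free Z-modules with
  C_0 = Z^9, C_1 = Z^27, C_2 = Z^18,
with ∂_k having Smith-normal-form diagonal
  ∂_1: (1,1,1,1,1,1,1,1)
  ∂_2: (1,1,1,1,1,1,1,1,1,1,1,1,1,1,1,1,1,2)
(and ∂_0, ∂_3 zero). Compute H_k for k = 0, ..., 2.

H_0 = Z,  H_1 = Z ⊕ Z/2,  H_2 = 0.

H_0: b_0 = 9 − 0 − 8 = 1; torsion from ∂_1 factors > 1: none. So H_0 = Z.
H_1: b_1 = 27 − 8 − 18 = 1; torsion from ∂_2 factors > 1: [2]. So H_1 = Z ⊕ Z/2.
H_2: b_2 = 18 − 18 − 0 = 0; torsion from ∂_3 factors > 1: none. So H_2 = 0.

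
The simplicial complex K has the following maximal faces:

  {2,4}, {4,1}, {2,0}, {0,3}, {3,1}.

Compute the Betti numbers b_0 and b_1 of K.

b_0 = 1, b_1 = 1.

K has 5 vertices, 5 edges.
rank ∂_0 = 0, rank ∂_1 = 4 ⇒ b_0 = 5 − 0 − 4 = 1; all invariant factors of ∂_1 are 1 so no torsion. So H_0 ≅ Z.
rank ∂_1 = 4, rank ∂_2 = 0 ⇒ b_1 = 5 − 4 − 0 = 1. So H_1 ≅ Z.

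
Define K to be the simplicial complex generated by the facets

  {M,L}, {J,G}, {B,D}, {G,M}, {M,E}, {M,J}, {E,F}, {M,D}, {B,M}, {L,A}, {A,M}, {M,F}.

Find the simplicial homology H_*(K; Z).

H_0 = Z,  H_1 = Z^4.

We work with the vertex ordering A < B < D < E < F < G < J < L < M. The simplices of K, each written with vertices in increasing order, are:

  0-simplices (9): A, B, D, E, F, G, J, L, M
  1-simplices (12): AL, AM, BD, BM, DM, EF, EM, FM, GJ, GM, JM, LM

Hence C_0 ≅ Z^9, C_1 ≅ Z^12.

The boundary map ∂_1: C_1 → C_0 maps an edge to its endpoints' difference, ∂[p,q] = q − p.
The resulting 9×12 matrix has rank 8, and its Smith normal form has invariant factors (1,1,1,1,1,1,1,1).

Computing H_k = (kernel of ∂_k) / (image of ∂_{k+1}):

  H_0: rank C_0 − rank ∂_1 = 9 − 8 = 1, and the invariant factors of ∂_1 are all 1, so H_0 ≅ Z.
  H_1: rank ker ∂_1 − rank ∂_2 = (12 − 8) − 0 = 4, and there is no ∂_2, so H_1 ≅ Z^4.

(K is a triangulation of a wedge of 4 circles.)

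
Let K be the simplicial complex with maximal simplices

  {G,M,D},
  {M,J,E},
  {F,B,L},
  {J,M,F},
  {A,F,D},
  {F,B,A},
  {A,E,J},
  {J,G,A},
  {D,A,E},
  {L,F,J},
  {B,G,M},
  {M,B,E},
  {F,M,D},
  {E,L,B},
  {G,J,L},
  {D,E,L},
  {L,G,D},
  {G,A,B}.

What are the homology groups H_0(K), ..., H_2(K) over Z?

H_0 = Z,  H_1 = Z^2,  H_2 = Z.

Take the total order A < B < D < E < F < G < J < L < M on the vertex set. Then K (dimension 2) consists of the simplices:

  0-simplices (9): A, B, D, E, F, G, J, L, M
  1-simplices (27): AB, AD, AE, AF, AG, AJ, BE, BF, BG, BL, BM, DE, DF, DG, DL, DM, EJ, EL, EM, FJ, FL, FM, GJ, GL, GM, JL, JM
  2-simplices (18): ABF, ABG, ADE, ADF, AEJ, AGJ, BEL, BEM, BFL, BGM, DEL, DFM, DGL, DGM, EJM, FJL, FJM, GJL

so the chain groups are C_0 ≅ Z^9, C_1 ≅ Z^27, C_2 ≅ Z^18.

∂_1: C_1 → C_0 sends each edge [p,q] (with p < q) to q − p. For instance
  ∂AF = F − A.
The 9×27 boundary matrix has rank 8 and Smith normal form diag(1,1,1,1,1,1,1,1).

∂_2: C_2 → C_1 maps a triangle to the signed sum of its edges. For instance
  ∂EJM = JM − EM + EJ,
  ∂ADE = DE − AE + AD.
As a 27×18 matrix over Z this has rank 17, with invariant factors (1,1,1,1,1,1,1,1,1,1,1,1,1,1,1,1,1).

Reading off H_k = ker ∂_k / im ∂_{k+1}:

  H_0: rank C_0 − rank ∂_1 = 9 − 8 = 1, and the invariant factors of ∂_1 are all 1, so H_0 = Z.
  H_1: rank ker ∂_1 − rank ∂_2 = (27 − 8) − 17 = 2, and the invariant factors of ∂_2 are all 1, so H_1 = Z^2.
  H_2: rank ker ∂_2 − rank ∂_3 = (18 − 17) − 0 = 1, and there is no ∂_3, so H_2 = Z.

As a check, the Euler characteristic is 9 − 27 + 18 = 0, which agrees with 1 − 2 + 1 = 0.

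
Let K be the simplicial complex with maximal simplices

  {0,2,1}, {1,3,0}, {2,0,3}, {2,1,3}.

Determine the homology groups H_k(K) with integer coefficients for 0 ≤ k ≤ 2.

Take the total order 0 < 1 < 2 < 3 on the vertex set. Then K (dimension 2) consists of the simplices:

  0-simplices (4): [0], [1], [2], [3]
  1-simplices (6): [0,1], [0,2], [0,3], [1,2], [1,3], [2,3]
  2-simplices (4): [0,1,2], [0,1,3], [0,2,3], [1,2,3]

Hence C_0 ≅ Z^4, C_1 ≅ Z^6, C_2 ≅ Z^4.

∂_1: C_1 → C_0 maps an edge to its endpoints' difference, ∂[p,q] = q − p. For instance
  ∂[2,3] = [3] − [2].
This gives a 4×6 integer matrix of rank 3; reducing to Smith normal form yields diagonal entries (1,1,1).

Boundary ∂_2: C_2 → C_1 maps a triangle to the signed sum of its edges. For instance
  ∂[0,1,3] = [1,3] − [0,3] + [0,1],
  ∂[1,2,3] = [2,3] − [1,3] + [1,2].
The 6×4 boundary matrix has rank 3 and Smith normal form diag(1,1,1).

Reading off H_k = ker ∂_k / im ∂_{k+1}:

  H_0: rank C_0 − rank ∂_1 = 4 − 3 = 1, and the invariant factors of ∂_1 are all 1, so H_0 = Z.
  H_1: rank ker ∂_1 − rank ∂_2 = (6 − 3) − 3 = 0, and the invariant factors of ∂_2 are all 1, so H_1 = 0.
  H_2: rank ker ∂_2 − rank ∂_3 = (4 − 3) − 0 = 1, and there is no ∂_3, so H_2 = Z.

H_0 ≅ Z,  H_1 = 0,  H_2 ≅ Z.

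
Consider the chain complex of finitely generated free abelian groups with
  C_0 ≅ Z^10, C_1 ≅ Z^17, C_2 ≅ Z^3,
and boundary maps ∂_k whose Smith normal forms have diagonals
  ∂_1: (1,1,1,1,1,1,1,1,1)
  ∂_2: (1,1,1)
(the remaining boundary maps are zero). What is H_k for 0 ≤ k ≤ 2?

H_0: b_0 = 10 − 0 − 9 = 1; torsion from ∂_1 factors > 1: none. So H_0 ≅ Z.
H_1: b_1 = 17 − 9 − 3 = 5; torsion from ∂_2 factors > 1: none. So H_1 ≅ Z^5.
H_2: b_2 = 3 − 3 − 0 = 0; torsion from ∂_3 factors > 1: none. So H_2 ≅ 0.

H_0 ≅ Z,  H_1 ≅ Z^5,  H_2 = 0.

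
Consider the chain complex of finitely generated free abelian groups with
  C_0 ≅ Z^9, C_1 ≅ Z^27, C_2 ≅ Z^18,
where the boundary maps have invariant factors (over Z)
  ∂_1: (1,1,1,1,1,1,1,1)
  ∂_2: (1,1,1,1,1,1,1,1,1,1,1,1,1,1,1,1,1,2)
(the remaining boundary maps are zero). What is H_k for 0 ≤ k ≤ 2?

H_0: b_0 = 9 − 0 − 8 = 1; torsion from ∂_1 factors > 1: none. So H_0 ≅ Z.
H_1: b_1 = 27 − 8 − 18 = 1; torsion from ∂_2 factors > 1: [2]. So H_1 ≅ Z × Z/2.
H_2: b_2 = 18 − 18 − 0 = 0; torsion from ∂_3 factors > 1: none. So H_2 ≅ 0.

H_0 ≅ Z,  H_1 ≅ Z × Z/2,  H_2 = 0.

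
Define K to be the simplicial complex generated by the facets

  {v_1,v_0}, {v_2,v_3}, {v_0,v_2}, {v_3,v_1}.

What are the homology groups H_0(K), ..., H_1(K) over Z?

Order the vertices as v_0 < v_1 < v_2 < v_3. Listing each simplex with vertices in this order, K has dimension 1 with simplices:

  0-simplices (4): [v_0], [v_1], [v_2], [v_3]
  1-simplices (4): [v_0,v_1], [v_0,v_2], [v_1,v_3], [v_2,v_3]

giving chain groups C_0 ≅ Z^4, C_1 ≅ Z^4.

Boundary ∂_1: C_1 → C_0 sends each edge [p,q] (with p < q) to q − p. For instance
  ∂[v_1,v_3] = [v_3] − [v_1].
The 4×4 boundary matrix has rank 3 and Smith normal form diag(1,1,1).

Now H_k = ker ∂_k / im ∂_{k+1}, so:

  H_0: rank C_0 − rank ∂_1 = 4 − 3 = 1, and the invariant factors of ∂_1 are all 1, so H_0 = Z.
  H_1: rank ker ∂_1 − rank ∂_2 = (4 − 3) − 0 = 1, and there is no ∂_2, so H_1 = Z.

As a check, the Euler characteristic is 4 − 4 = 0, which agrees with 1 − 1 = 0.

H_0 ≅ Z,  H_1 ≅ Z.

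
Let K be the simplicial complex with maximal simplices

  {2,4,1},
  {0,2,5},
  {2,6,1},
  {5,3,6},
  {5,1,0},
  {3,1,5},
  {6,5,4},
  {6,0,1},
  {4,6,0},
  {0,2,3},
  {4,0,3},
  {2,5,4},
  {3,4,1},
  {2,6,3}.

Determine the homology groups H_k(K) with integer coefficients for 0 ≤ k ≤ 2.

H_0 ≅ Z,  H_1 ≅ Z^2,  H_2 ≅ Z.

We work with the vertex ordering 0 < 1 < 2 < 3 < 4 < 5 < 6. The simplices of K, each written with vertices in increasing order, are:

  0-simplices (7): [0], [1], [2], [3], [4], [5], [6]
  1-simplices (21): [0,1], [0,2], [0,3], [0,4], [0,5], [0,6], [1,2], [1,3], [1,4], [1,5], [1,6], [2,3], [2,4], [2,5], [2,6], [3,4], [3,5], [3,6], [4,5], [4,6], [5,6]
  2-simplices (14): [0,1,5], [0,1,6], [0,2,3], [0,2,5], [0,3,4], [0,4,6], [1,2,4], [1,2,6], [1,3,4], [1,3,5], [2,3,6], [2,4,5], [3,5,6], [4,5,6]

giving chain groups C_0 ≅ Z^7, C_1 ≅ Z^21, C_2 ≅ Z^14.

The boundary map ∂_1: C_1 → C_0 maps an edge to its endpoints' difference, ∂[p,q] = q − p.
The 7×21 boundary matrix has rank 6 and Smith normal form diag(1,1,1,1,1,1).

Boundary ∂_2: C_2 → C_1 maps a triangle to the signed sum of its edges. For instance
  ∂[0,2,5] = [2,5] − [0,5] + [0,2],
  ∂[4,5,6] = [5,6] − [4,6] + [4,5].
The 21×14 boundary matrix has rank 13 and Smith normal form diag(1,1,1,1,1,1,1,1,1,1,1,1,1).

From H_k ≅ ker(∂_k) / im(∂_{k+1}) we obtain:

  H_0: rank C_0 − rank ∂_1 = 7 − 6 = 1, and the invariant factors of ∂_1 are all 1, so H_0 ≅ Z.
  H_1: rank ker ∂_1 − rank ∂_2 = (21 − 6) − 13 = 2, and the invariant factors of ∂_2 are all 1, so H_1 ≅ Z^2.
  H_2: rank ker ∂_2 − rank ∂_3 = (14 − 13) − 0 = 1, and there is no ∂_3, so H_2 ≅ Z.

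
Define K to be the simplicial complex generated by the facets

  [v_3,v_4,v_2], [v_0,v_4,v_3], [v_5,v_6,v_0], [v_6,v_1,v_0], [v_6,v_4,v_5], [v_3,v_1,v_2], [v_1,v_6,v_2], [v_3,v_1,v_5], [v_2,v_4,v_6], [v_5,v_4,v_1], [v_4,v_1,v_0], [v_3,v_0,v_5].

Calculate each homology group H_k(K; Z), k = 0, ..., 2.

K has 7 vertices, 18 edges, 12 triangles.
rank ∂_0 = 0, rank ∂_1 = 6 ⇒ b_0 = 7 − 0 − 6 = 1; all invariant factors of ∂_1 are 1 so no torsion. So H_0 ≅ Z.
rank ∂_1 = 6, rank ∂_2 = 12 ⇒ b_1 = 18 − 6 − 12 = 0; ∂_2 has invariant factor(s) [2] giving torsion. So H_1 ≅ Z_2.
rank ∂_2 = 12, rank ∂_3 = 0 ⇒ b_2 = 12 − 12 − 0 = 0. So H_2 ≅ 0.

H_0 ≅ Z,  H_1 ≅ Z_2,  H_2 = 0.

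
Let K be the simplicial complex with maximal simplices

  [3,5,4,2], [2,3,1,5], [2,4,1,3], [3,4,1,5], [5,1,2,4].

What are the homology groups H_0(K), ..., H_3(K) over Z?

Fix the vertex order 1 < 2 < 3 < 4 < 5 and write every simplex with vertices in increasing order. Then dim K = 3 and the simplices of K are:

  0-simplices (5): [1], [2], [3], [4], [5]
  1-simplices (10): [1,2], [1,3], [1,4], [1,5], [2,3], [2,4], [2,5], [3,4], [3,5], [4,5]
  2-simplices (10): [1,2,3], [1,2,4], [1,2,5], [1,3,4], [1,3,5], [1,4,5], [2,3,4], [2,3,5], [2,4,5], [3,4,5]
  3-simplices (5): [1,2,3,4], [1,2,3,5], [1,2,4,5], [1,3,4,5], [2,3,4,5]

Hence C_0 ≅ Z^5, C_1 ≅ Z^10, C_2 ≅ Z^10, C_3 ≅ Z^5.

Boundary ∂_1: C_1 → C_0 maps an edge to its endpoints' difference, ∂[p,q] = q − p.
As a 5×10 matrix over Z this has rank 4, with invariant factors (1,1,1,1).

The boundary map ∂_2: C_2 → C_1 acts by ∂[p,q,r] = [q,r] − [p,r] + [p,q]. For instance
  ∂[1,2,3] = [2,3] − [1,3] + [1,2],
  ∂[1,4,5] = [4,5] − [1,5] + [1,4].
The resulting 10×10 matrix has rank 6, and its Smith normal form has invariant factors (1,1,1,1,1,1).

The boundary map ∂_3: C_3 → C_2 sends each 3-simplex σ to the alternating sum Σ_i (−1)^i (σ with its i-th vertex removed). For instance
  ∂[1,2,3,4] = [2,3,4] − [1,3,4] + [1,2,4] − [1,2,3],
  ∂[1,2,4,5] = [2,4,5] − [1,4,5] + [1,2,5] − [1,2,4].
The 10×5 boundary matrix has rank 4 and Smith normal form diag(1,1,1,1).

Now H_k = ker ∂_k / im ∂_{k+1}, so:

  H_0: rank C_0 − rank ∂_1 = 5 − 4 = 1, and the invariant factors of ∂_1 are all 1, so H_0 ≅ Z.
  H_1: rank ker ∂_1 − rank ∂_2 = (10 − 4) − 6 = 0, and the invariant factors of ∂_2 are all 1, so H_1 ≅ 0.
  H_2: rank ker ∂_2 − rank ∂_3 = (10 − 6) − 4 = 0, and the invariant factors of ∂_3 are all 1, so H_2 ≅ 0.
  H_3: rank ker ∂_3 − rank ∂_4 = (5 − 4) − 0 = 1, and there is no ∂_4, so H_3 ≅ Z.

H_0 = Z,  H_1 = 0,  H_2 = 0,  H_3 = Z.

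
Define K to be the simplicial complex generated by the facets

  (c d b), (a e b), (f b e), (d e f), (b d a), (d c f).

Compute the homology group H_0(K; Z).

H_0 ≅ Z.

Order the vertices as a < b < c < d < e < f. Listing each simplex with vertices in this order, K has dimension 2 with simplices:

  0-simplices (6): a, b, c, d, e, f
  1-simplices (12): ab, ad, ae, bc, bd, be, bf, cd, cf, de, df, ef
  2-simplices (6): abd, abe, bcd, bef, cdf, def

Hence C_0 ≅ Z^6, C_1 ≅ Z^12, C_2 ≅ Z^6.

∂_1: C_1 → C_0 sends each edge [p,q] (with p < q) to q − p. For instance
  ∂cd = d − c.
The 6×12 boundary matrix has rank 5 and Smith normal form diag(1,1,1,1,1).

Boundary ∂_2: C_2 → C_1 sends each 2-simplex [p,q,r] to [q,r] − [p,r] + [p,q]. For instance
  ∂def = ef − df + de,
  ∂bef = ef − bf + be.
As a 12×6 matrix over Z this has rank 6, with invariant factors (1,1,1,1,1,1).

Reading off H_k = ker ∂_k / im ∂_{k+1}:

  H_0: rank C_0 − rank ∂_1 = 6 − 5 = 1, and the invariant factors of ∂_1 are all 1, so H_0 = Z.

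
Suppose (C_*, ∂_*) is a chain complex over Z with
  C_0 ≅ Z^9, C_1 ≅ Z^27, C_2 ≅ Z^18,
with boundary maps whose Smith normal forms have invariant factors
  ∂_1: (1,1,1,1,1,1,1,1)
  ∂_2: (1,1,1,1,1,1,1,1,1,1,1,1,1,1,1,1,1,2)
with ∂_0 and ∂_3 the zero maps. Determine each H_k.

H_0 ≅ Z,  H_1 ≅ Z ⊕ Z/2,  H_2 = 0.

H_0: b_0 = 9 − 0 − 8 = 1; torsion from ∂_1 factors > 1: none. So H_0 ≅ Z.
H_1: b_1 = 27 − 8 − 18 = 1; torsion from ∂_2 factors > 1: [2]. So H_1 ≅ Z ⊕ Z/2.
H_2: b_2 = 18 − 18 − 0 = 0; torsion from ∂_3 factors > 1: none. So H_2 ≅ 0.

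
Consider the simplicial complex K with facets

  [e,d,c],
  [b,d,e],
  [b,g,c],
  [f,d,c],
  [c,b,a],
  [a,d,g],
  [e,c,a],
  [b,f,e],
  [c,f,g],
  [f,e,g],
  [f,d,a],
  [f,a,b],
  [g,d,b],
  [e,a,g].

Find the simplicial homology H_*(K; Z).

H_0 = Z,  H_1 = Z^2,  H_2 = Z.

K has 7 vertices, 21 edges, 14 triangles.
rank ∂_0 = 0, rank ∂_1 = 6 ⇒ b_0 = 7 − 0 − 6 = 1; all invariant factors of ∂_1 are 1 so no torsion. So H_0 = Z.
rank ∂_1 = 6, rank ∂_2 = 13 ⇒ b_1 = 21 − 6 − 13 = 2; all invariant factors of ∂_2 are 1 so no torsion. So H_1 = Z^2.
rank ∂_2 = 13, rank ∂_3 = 0 ⇒ b_2 = 14 − 13 − 0 = 1. So H_2 = Z.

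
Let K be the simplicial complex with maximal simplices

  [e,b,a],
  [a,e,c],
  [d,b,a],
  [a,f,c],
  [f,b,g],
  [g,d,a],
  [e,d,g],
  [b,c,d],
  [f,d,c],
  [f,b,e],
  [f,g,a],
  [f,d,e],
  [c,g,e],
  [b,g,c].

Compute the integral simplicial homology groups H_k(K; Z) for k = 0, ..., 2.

Fix the vertex order a < b < c < d < e < f < g and write every simplex with vertices in increasing order. Then dim K = 2 and the simplices of K are:

  0-simplices (7): a, b, c, d, e, f, g
  1-simplices (21): ab, ac, ad, ae, af, ag, bc, bd, be, bf, bg, cd, ce, cf, cg, de, df, dg, ef, eg, fg
  2-simplices (14): abd, abe, ace, acf, adg, afg, bcd, bcg, bef, bfg, cdf, ceg, def, deg

Hence C_0 ≅ Z^7, C_1 ≅ Z^21, C_2 ≅ Z^14.

∂_1: C_1 → C_0 is given by ∂[p,q] = [q] − [p].
This gives a 7×21 integer matrix of rank 6; reducing to Smith normal form yields diagonal entries (1,1,1,1,1,1).

Boundary ∂_2: C_2 → C_1 sends each 2-simplex [p,q,r] to [q,r] − [p,r] + [p,q]. For instance
  ∂acf = cf − af + ac,
  ∂bfg = fg − bg + bf.
As a 21×14 matrix over Z this has rank 13, with invariant factors (1,1,1,1,1,1,1,1,1,1,1,1,1).

Computing H_k = (kernel of ∂_k) / (image of ∂_{k+1}):

  H_0: rank C_0 − rank ∂_1 = 7 − 6 = 1, and the invariant factors of ∂_1 are all 1, so H_0 = Z.
  H_1: rank ker ∂_1 − rank ∂_2 = (21 − 6) − 13 = 2, and the invariant factors of ∂_2 are all 1, so H_1 = Z^2.
  H_2: rank ker ∂_2 − rank ∂_3 = (14 − 13) − 0 = 1, and there is no ∂_3, so H_2 = Z.

H_0 = Z,  H_1 = Z^2,  H_2 = Z.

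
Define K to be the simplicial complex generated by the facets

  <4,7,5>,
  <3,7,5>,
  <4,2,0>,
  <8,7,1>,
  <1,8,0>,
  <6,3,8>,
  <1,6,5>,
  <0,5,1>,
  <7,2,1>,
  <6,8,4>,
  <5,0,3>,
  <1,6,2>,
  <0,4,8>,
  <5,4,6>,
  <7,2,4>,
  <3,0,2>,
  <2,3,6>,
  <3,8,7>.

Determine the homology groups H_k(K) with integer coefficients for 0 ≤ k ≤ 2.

H_0 = Z,  H_1 = Z^2,  H_2 = Z.

K has 9 vertices, 27 edges, 18 triangles.
rank ∂_0 = 0, rank ∂_1 = 8 ⇒ b_0 = 9 − 0 − 8 = 1; all invariant factors of ∂_1 are 1 so no torsion. So H_0 ≅ Z.
rank ∂_1 = 8, rank ∂_2 = 17 ⇒ b_1 = 27 − 8 − 17 = 2; all invariant factors of ∂_2 are 1 so no torsion. So H_1 ≅ Z^2.
rank ∂_2 = 17, rank ∂_3 = 0 ⇒ b_2 = 18 − 17 − 0 = 1. So H_2 ≅ Z.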